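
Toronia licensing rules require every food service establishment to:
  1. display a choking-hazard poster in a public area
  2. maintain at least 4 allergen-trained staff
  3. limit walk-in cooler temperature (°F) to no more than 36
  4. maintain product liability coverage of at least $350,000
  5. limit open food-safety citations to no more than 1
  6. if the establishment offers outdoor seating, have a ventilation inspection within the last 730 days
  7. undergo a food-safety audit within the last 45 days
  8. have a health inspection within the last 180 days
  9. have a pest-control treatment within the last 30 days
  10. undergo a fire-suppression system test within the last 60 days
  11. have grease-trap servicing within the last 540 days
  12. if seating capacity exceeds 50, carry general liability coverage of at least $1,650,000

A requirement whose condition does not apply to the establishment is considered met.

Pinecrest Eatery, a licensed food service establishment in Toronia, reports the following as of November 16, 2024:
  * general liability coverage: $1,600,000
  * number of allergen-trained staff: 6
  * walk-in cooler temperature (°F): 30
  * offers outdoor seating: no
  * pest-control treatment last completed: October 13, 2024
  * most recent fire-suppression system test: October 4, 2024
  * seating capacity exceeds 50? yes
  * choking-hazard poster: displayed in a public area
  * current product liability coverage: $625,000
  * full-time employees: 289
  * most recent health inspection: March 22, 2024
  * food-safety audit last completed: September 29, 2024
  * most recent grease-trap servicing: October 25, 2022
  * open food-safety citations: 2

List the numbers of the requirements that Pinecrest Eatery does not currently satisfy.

1. choking-hazard poster present → met
2. allergen-trained staff 6 ≥ 4 → met
3. walk-in cooler temperature (°F) 30 ≤ 36 → met
4. product liability coverage $625,000 ≥ $350,000 → met
5. open food-safety citations 2 > 1 → not met
6. condition 'offers outdoor seating' does not hold → requirement n/a → met
7. food-safety audit 48 days ago vs limit 45 → not met
8. health inspection 239 days ago vs limit 180 → not met
9. pest-control treatment 34 days ago vs limit 30 → not met
10. fire-suppression system test 43 days ago vs limit 60 → met
11. grease-trap servicing 753 days ago vs limit 540 → not met
12. condition 'seating capacity exceeds 50' holds; general liability coverage $1,600,000 < $1,650,000 → not met
Not met: 5, 7, 8, 9, 11, 12

5, 7, 8, 9, 11, 12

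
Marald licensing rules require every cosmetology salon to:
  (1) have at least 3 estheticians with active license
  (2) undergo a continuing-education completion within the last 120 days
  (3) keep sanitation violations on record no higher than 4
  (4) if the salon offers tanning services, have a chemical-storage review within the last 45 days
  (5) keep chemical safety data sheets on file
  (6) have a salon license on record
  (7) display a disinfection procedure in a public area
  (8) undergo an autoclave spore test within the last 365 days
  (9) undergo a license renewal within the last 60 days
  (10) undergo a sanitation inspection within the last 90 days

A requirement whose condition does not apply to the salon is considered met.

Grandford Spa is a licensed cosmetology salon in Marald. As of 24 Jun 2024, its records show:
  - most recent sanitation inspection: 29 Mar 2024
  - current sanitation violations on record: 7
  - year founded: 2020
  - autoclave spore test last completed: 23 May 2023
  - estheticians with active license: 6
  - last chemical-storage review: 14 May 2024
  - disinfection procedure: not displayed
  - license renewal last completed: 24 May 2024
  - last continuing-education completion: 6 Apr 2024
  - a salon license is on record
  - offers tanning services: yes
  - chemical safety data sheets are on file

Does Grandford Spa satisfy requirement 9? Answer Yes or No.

Yes

9. license renewal 31 days ago vs limit 60 → met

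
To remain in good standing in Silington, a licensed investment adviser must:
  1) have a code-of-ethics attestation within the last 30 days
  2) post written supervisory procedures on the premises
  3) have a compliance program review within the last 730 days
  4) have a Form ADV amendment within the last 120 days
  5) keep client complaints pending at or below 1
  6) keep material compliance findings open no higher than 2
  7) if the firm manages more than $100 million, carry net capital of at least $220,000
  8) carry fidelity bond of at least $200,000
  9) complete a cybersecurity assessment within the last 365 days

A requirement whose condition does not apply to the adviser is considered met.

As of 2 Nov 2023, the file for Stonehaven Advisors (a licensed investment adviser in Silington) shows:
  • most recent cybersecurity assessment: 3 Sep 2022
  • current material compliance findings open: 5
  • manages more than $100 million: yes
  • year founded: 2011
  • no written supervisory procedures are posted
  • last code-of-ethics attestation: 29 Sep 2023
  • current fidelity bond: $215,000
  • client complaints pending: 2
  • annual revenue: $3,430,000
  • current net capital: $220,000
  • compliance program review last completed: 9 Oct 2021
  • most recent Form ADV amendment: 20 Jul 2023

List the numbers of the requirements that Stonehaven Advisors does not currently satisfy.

1, 2, 3, 5, 6, 9

1. code-of-ethics attestation 34 days ago vs limit 30 → not met
2. written supervisory procedures absent → not met
3. compliance program review 754 days ago vs limit 730 → not met
4. Form ADV amendment 105 days ago vs limit 120 → met
5. client complaints pending 2 > 1 → not met
6. material compliance findings open 5 > 2 → not met
7. condition 'manages more than $100 million' holds; net capital $220,000 ≥ $220,000 → met
8. fidelity bond $215,000 ≥ $200,000 → met
9. cybersecurity assessment 425 days ago vs limit 365 → not met
Not met: 1, 2, 3, 5, 6, 9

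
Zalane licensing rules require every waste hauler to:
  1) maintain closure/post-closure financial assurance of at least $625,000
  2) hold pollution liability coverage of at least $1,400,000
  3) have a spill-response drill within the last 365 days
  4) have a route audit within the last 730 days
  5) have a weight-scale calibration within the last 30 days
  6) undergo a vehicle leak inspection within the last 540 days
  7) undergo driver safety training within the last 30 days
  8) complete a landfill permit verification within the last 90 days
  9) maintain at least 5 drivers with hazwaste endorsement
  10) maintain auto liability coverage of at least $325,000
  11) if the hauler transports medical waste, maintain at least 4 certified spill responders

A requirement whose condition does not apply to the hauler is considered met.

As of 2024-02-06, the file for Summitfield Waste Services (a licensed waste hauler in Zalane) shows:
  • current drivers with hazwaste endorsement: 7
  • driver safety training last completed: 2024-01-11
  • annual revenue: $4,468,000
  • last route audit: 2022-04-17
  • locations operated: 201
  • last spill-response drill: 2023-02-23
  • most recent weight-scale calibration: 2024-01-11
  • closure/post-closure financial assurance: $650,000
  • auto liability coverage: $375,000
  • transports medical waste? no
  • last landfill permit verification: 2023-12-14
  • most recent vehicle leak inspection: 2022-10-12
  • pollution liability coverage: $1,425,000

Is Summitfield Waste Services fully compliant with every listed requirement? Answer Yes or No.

1. closure/post-closure financial assurance $650,000 ≥ $625,000 → met
2. pollution liability coverage $1,425,000 ≥ $1,400,000 → met
3. spill-response drill 348 days ago vs limit 365 → met
4. route audit 660 days ago vs limit 730 → met
5. weight-scale calibration 26 days ago vs limit 30 → met
6. vehicle leak inspection 482 days ago vs limit 540 → met
7. driver safety training 26 days ago vs limit 30 → met
8. landfill permit verification 54 days ago vs limit 90 → met
9. drivers with hazwaste endorsement 7 ≥ 5 → met
10. auto liability coverage $375,000 ≥ $325,000 → met
11. condition 'transports medical waste' does not hold → requirement n/a → met
All met.

Yes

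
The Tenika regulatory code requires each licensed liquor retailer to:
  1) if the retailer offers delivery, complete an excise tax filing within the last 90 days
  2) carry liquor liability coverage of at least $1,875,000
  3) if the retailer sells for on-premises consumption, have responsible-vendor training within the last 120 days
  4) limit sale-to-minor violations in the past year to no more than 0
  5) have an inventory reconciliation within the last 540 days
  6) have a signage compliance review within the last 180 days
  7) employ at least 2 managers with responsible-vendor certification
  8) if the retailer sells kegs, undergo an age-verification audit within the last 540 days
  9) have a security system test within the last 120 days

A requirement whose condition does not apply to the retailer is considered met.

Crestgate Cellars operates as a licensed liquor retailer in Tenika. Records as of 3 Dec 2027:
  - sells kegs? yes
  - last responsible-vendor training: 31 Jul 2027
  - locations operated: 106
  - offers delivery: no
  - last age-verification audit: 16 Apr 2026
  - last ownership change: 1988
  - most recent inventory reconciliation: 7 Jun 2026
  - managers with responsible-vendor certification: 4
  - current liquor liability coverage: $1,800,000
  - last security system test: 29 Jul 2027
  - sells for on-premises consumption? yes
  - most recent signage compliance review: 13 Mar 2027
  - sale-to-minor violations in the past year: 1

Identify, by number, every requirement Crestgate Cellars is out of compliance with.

2, 3, 4, 5, 6, 8, 9

1. condition 'offers delivery' does not hold → requirement n/a → met
2. liquor liability coverage $1,800,000 < $1,875,000 → not met
3. condition 'sells for on-premises consumption' holds; responsible-vendor training 125 days ago vs limit 120 → not met
4. sale-to-minor violations in the past year 1 > 0 → not met
5. inventory reconciliation 544 days ago vs limit 540 → not met
6. signage compliance review 265 days ago vs limit 180 → not met
7. managers with responsible-vendor certification 4 ≥ 2 → met
8. condition 'sells kegs' holds; age-verification audit 596 days ago vs limit 540 → not met
9. security system test 127 days ago vs limit 120 → not met
Not met: 2, 3, 4, 5, 6, 8, 9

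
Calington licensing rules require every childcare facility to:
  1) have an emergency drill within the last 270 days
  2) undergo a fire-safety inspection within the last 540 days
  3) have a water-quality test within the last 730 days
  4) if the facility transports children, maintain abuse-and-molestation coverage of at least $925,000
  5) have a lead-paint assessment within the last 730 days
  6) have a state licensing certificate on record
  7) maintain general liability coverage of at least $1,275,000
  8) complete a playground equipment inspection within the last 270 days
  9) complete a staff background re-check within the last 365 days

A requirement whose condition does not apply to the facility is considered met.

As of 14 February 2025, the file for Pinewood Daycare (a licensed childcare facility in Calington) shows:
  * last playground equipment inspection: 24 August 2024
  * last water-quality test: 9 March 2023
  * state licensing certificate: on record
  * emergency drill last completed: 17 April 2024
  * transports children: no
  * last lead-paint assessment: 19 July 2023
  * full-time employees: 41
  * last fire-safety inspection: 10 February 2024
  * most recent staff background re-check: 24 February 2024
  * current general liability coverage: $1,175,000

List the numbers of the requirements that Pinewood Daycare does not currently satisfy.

1, 7

1. emergency drill 303 days ago vs limit 270 → not met
2. fire-safety inspection 370 days ago vs limit 540 → met
3. water-quality test 708 days ago vs limit 730 → met
4. condition 'transports children' does not hold → requirement n/a → met
5. lead-paint assessment 576 days ago vs limit 730 → met
6. state licensing certificate present → met
7. general liability coverage $1,175,000 < $1,275,000 → not met
8. playground equipment inspection 174 days ago vs limit 270 → met
9. staff background re-check 356 days ago vs limit 365 → met
Not met: 1, 7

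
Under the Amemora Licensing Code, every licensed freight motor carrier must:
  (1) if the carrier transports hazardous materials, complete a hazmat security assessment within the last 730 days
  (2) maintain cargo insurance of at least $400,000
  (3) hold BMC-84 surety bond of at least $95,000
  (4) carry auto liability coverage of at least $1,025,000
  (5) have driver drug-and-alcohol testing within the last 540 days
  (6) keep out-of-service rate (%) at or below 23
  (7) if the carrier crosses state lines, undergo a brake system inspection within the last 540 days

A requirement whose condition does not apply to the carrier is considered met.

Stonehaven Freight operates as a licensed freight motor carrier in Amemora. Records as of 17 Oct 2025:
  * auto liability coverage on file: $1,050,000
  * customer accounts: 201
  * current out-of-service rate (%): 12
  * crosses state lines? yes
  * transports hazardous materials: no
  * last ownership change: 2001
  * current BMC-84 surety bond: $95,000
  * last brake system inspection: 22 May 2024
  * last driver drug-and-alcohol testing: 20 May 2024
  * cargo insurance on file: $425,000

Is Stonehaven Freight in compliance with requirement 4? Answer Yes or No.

Yes

4. auto liability coverage $1,050,000 ≥ $1,025,000 → met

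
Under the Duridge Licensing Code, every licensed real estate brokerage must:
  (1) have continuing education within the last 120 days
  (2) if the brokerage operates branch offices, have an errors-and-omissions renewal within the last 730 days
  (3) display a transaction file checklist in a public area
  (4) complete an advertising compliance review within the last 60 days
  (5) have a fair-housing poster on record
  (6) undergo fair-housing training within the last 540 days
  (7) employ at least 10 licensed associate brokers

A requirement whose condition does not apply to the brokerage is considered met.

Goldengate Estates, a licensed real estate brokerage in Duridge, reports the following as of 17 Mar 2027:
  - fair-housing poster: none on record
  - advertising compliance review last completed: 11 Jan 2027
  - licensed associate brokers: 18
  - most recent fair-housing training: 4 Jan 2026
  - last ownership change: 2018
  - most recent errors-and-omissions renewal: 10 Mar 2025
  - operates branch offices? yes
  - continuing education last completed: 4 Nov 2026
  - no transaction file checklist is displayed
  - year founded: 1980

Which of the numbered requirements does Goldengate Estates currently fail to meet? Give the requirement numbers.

1, 2, 3, 4, 5

1. continuing education 133 days ago vs limit 120 → not met
2. condition 'operates branch offices' holds; errors-and-omissions renewal 737 days ago vs limit 730 → not met
3. transaction file checklist absent → not met
4. advertising compliance review 65 days ago vs limit 60 → not met
5. fair-housing poster absent → not met
6. fair-housing training 437 days ago vs limit 540 → met
7. licensed associate brokers 18 ≥ 10 → met
Not met: 1, 2, 3, 4, 5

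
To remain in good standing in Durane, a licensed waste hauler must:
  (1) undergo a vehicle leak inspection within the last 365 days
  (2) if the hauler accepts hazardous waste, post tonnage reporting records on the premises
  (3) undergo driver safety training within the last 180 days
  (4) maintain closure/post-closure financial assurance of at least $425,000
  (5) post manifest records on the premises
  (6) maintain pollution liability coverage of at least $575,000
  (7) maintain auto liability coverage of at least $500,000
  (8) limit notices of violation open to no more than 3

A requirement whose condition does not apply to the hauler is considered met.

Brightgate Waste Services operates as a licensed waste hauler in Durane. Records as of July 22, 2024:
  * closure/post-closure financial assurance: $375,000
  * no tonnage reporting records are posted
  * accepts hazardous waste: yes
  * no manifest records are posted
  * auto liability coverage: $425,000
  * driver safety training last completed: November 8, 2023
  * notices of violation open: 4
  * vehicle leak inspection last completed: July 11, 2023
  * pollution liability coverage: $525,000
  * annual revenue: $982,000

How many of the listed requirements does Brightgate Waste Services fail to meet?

1. vehicle leak inspection 377 days ago vs limit 365 → not met
2. condition 'accepts hazardous waste' holds; tonnage reporting records absent → not met
3. driver safety training 257 days ago vs limit 180 → not met
4. closure/post-closure financial assurance $375,000 < $425,000 → not met
5. manifest records absent → not met
6. pollution liability coverage $525,000 < $575,000 → not met
7. auto liability coverage $425,000 < $500,000 → not met
8. notices of violation open 4 > 3 → not met
Not met: 8 of 8

8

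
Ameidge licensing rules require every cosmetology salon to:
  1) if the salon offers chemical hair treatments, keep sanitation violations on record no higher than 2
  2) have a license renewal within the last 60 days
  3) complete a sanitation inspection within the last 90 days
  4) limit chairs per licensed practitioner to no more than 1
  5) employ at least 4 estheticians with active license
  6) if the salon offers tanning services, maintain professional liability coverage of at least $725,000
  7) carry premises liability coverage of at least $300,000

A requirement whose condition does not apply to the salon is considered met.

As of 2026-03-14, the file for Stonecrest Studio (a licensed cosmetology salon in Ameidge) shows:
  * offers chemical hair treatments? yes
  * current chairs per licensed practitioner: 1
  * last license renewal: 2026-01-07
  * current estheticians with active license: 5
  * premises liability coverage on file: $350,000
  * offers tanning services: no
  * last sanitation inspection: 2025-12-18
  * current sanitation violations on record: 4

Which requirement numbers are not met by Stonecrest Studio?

1. condition 'offers chemical hair treatments' holds; sanitation violations on record 4 > 2 → not met
2. license renewal 66 days ago vs limit 60 → not met
3. sanitation inspection 86 days ago vs limit 90 → met
4. chairs per licensed practitioner 1 ≤ 1 → met
5. estheticians with active license 5 ≥ 4 → met
6. condition 'offers tanning services' does not hold → requirement n/a → met
7. premises liability coverage $350,000 ≥ $300,000 → met
Not met: 1, 2

1, 2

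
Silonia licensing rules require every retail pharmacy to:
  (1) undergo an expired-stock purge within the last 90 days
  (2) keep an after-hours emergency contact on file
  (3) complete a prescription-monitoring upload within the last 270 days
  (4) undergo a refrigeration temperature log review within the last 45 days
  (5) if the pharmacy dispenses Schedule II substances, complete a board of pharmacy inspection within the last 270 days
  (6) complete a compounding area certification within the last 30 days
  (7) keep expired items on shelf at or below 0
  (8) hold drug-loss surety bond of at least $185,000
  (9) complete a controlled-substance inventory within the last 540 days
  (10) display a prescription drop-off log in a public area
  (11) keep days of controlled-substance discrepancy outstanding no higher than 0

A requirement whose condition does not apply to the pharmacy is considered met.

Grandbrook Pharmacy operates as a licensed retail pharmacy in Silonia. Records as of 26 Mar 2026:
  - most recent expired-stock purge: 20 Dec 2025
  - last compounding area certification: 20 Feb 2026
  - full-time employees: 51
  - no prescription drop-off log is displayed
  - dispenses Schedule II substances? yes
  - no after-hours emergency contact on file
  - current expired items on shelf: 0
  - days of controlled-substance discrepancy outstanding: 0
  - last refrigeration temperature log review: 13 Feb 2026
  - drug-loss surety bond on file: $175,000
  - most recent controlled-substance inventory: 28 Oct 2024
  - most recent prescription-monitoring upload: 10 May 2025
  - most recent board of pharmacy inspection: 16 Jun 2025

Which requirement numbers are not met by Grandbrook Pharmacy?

1, 2, 3, 5, 6, 8, 10

1. expired-stock purge 96 days ago vs limit 90 → not met
2. after-hours emergency contact absent → not met
3. prescription-monitoring upload 320 days ago vs limit 270 → not met
4. refrigeration temperature log review 41 days ago vs limit 45 → met
5. condition 'dispenses Schedule II substances' holds; board of pharmacy inspection 283 days ago vs limit 270 → not met
6. compounding area certification 34 days ago vs limit 30 → not met
7. expired items on shelf 0 ≤ 0 → met
8. drug-loss surety bond $175,000 < $185,000 → not met
9. controlled-substance inventory 514 days ago vs limit 540 → met
10. prescription drop-off log absent → not met
11. days of controlled-substance discrepancy outstanding 0 ≤ 0 → met
Not met: 1, 2, 3, 5, 6, 8, 10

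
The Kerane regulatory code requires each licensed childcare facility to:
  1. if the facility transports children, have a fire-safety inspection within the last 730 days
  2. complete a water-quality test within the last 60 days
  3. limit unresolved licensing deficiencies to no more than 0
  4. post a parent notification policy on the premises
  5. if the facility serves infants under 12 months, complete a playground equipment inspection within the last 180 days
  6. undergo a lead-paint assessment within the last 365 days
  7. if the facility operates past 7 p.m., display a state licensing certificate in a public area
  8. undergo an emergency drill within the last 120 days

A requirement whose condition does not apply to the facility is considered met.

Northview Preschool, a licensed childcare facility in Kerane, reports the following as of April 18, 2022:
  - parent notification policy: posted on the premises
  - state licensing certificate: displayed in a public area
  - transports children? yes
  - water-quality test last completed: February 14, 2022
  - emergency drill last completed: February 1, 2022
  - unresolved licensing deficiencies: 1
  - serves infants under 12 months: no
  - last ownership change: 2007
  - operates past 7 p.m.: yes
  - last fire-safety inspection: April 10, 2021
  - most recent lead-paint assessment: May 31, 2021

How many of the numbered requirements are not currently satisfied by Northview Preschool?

1. condition 'transports children' holds; fire-safety inspection 373 days ago vs limit 730 → met
2. water-quality test 63 days ago vs limit 60 → not met
3. unresolved licensing deficiencies 1 > 0 → not met
4. parent notification policy present → met
5. condition 'serves infants under 12 months' does not hold → requirement n/a → met
6. lead-paint assessment 322 days ago vs limit 365 → met
7. condition 'operates past 7 p.m.' holds; state licensing certificate present → met
8. emergency drill 76 days ago vs limit 120 → met
Not met: 2 of 8

2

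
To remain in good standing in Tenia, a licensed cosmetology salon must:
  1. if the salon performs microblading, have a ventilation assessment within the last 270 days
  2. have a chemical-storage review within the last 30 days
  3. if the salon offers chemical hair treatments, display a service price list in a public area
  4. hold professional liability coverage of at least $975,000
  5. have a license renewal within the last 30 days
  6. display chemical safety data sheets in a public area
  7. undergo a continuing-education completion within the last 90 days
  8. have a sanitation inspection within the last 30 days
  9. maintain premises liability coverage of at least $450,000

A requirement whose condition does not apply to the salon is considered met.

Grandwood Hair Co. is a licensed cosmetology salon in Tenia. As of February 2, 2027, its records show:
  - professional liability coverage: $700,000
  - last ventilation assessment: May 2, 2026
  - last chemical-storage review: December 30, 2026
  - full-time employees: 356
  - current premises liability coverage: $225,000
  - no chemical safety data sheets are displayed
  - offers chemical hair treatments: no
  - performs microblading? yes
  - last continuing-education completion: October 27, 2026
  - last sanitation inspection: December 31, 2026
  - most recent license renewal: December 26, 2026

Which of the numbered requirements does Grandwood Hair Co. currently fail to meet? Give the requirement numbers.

1, 2, 4, 5, 6, 7, 8, 9

1. condition 'performs microblading' holds; ventilation assessment 276 days ago vs limit 270 → not met
2. chemical-storage review 34 days ago vs limit 30 → not met
3. condition 'offers chemical hair treatments' does not hold → requirement n/a → met
4. professional liability coverage $700,000 < $975,000 → not met
5. license renewal 38 days ago vs limit 30 → not met
6. chemical safety data sheets absent → not met
7. continuing-education completion 98 days ago vs limit 90 → not met
8. sanitation inspection 33 days ago vs limit 30 → not met
9. premises liability coverage $225,000 < $450,000 → not met
Not met: 1, 2, 4, 5, 6, 7, 8, 9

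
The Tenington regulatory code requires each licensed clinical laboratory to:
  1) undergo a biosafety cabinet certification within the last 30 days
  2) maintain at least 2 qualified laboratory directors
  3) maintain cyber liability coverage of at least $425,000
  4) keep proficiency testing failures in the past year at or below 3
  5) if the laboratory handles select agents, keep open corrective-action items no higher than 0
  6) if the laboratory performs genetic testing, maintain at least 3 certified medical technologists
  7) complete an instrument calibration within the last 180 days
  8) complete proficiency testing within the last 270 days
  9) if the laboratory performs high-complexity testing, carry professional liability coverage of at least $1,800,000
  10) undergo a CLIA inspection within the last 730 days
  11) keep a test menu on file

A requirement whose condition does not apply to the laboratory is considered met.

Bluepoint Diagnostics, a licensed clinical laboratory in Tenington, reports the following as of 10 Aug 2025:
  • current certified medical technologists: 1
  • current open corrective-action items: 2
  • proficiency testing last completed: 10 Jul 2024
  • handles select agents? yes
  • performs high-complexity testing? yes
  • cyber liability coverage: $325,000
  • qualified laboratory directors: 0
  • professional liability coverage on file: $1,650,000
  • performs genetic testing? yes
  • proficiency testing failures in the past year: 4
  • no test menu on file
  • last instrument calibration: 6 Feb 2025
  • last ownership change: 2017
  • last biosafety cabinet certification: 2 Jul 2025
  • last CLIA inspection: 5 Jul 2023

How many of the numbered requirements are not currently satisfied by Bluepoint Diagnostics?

1. biosafety cabinet certification 39 days ago vs limit 30 → not met
2. qualified laboratory directors 0 < 2 → not met
3. cyber liability coverage $325,000 < $425,000 → not met
4. proficiency testing failures in the past year 4 > 3 → not met
5. condition 'handles select agents' holds; open corrective-action items 2 > 0 → not met
6. condition 'performs genetic testing' holds; certified medical technologists 1 < 3 → not met
7. instrument calibration 185 days ago vs limit 180 → not met
8. proficiency testing 396 days ago vs limit 270 → not met
9. condition 'performs high-complexity testing' holds; professional liability coverage $1,650,000 < $1,800,000 → not met
10. CLIA inspection 767 days ago vs limit 730 → not met
11. test menu absent → not met
Not met: 11 of 11

11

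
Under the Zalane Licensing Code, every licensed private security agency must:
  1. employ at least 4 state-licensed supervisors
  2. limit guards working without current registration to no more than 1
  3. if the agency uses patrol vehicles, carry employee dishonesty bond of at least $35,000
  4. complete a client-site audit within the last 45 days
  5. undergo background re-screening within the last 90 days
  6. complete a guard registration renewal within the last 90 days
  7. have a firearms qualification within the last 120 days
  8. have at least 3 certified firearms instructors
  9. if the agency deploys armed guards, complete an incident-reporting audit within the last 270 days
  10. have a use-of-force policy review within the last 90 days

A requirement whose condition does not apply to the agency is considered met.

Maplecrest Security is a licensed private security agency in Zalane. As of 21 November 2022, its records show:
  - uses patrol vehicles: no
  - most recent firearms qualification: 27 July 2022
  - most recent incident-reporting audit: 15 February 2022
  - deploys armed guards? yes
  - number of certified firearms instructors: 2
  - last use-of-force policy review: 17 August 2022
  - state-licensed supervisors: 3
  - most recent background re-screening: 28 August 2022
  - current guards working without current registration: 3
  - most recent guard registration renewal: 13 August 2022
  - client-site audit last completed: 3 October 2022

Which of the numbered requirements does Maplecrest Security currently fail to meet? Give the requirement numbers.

1, 2, 4, 6, 8, 9, 10

1. state-licensed supervisors 3 < 4 → not met
2. guards working without current registration 3 > 1 → not met
3. condition 'uses patrol vehicles' does not hold → requirement n/a → met
4. client-site audit 49 days ago vs limit 45 → not met
5. background re-screening 85 days ago vs limit 90 → met
6. guard registration renewal 100 days ago vs limit 90 → not met
7. firearms qualification 117 days ago vs limit 120 → met
8. certified firearms instructors 2 < 3 → not met
9. condition 'deploys armed guards' holds; incident-reporting audit 279 days ago vs limit 270 → not met
10. use-of-force policy review 96 days ago vs limit 90 → not met
Not met: 1, 2, 4, 6, 8, 9, 10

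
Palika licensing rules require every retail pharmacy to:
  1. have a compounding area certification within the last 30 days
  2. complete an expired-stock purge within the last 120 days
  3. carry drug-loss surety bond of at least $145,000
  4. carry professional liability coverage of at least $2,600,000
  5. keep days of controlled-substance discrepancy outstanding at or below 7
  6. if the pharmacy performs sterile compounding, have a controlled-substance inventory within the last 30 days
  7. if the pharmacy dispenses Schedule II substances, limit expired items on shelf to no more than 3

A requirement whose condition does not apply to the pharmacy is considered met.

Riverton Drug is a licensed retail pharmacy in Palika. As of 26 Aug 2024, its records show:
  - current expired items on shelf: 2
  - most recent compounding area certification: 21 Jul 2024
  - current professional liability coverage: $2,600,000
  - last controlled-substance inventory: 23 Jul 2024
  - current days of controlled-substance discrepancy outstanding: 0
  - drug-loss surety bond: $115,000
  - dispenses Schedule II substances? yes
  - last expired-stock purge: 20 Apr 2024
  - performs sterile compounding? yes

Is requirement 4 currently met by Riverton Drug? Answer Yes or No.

4. professional liability coverage $2,600,000 ≥ $2,600,000 → met

Yes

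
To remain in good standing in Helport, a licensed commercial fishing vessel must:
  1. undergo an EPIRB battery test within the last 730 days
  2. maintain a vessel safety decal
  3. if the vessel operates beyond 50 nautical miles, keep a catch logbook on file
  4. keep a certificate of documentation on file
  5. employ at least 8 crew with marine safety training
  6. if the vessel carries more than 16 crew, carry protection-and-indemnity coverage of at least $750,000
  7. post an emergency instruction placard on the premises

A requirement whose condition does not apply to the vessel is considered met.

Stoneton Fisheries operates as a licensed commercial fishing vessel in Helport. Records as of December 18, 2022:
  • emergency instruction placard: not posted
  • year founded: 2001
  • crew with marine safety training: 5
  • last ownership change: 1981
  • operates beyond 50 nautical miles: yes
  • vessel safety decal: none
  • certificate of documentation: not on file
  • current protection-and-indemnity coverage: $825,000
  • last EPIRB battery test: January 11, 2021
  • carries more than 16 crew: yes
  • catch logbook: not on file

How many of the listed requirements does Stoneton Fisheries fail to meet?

1. EPIRB battery test 706 days ago vs limit 730 → met
2. vessel safety decal absent → not met
3. condition 'operates beyond 50 nautical miles' holds; catch logbook absent → not met
4. certificate of documentation absent → not met
5. crew with marine safety training 5 < 8 → not met
6. condition 'carries more than 16 crew' holds; protection-and-indemnity coverage $825,000 ≥ $750,000 → met
7. emergency instruction placard absent → not met
Not met: 5 of 7

5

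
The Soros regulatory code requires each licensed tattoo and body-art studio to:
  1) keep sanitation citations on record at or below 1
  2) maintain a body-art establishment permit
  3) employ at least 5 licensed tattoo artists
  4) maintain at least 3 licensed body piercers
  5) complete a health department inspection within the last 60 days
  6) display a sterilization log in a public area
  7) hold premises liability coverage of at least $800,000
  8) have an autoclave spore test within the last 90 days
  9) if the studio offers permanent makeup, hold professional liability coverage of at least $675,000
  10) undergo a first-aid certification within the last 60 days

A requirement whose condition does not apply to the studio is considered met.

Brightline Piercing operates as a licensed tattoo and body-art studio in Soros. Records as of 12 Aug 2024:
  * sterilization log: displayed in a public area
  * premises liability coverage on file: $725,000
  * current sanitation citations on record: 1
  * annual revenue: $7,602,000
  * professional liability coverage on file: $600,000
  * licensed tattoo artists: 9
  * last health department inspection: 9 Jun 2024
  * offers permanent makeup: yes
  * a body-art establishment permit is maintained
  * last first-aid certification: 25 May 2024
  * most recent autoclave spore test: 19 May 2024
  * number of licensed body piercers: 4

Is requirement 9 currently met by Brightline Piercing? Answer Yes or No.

9. condition 'offers permanent makeup' holds; professional liability coverage $600,000 < $675,000 → not met

No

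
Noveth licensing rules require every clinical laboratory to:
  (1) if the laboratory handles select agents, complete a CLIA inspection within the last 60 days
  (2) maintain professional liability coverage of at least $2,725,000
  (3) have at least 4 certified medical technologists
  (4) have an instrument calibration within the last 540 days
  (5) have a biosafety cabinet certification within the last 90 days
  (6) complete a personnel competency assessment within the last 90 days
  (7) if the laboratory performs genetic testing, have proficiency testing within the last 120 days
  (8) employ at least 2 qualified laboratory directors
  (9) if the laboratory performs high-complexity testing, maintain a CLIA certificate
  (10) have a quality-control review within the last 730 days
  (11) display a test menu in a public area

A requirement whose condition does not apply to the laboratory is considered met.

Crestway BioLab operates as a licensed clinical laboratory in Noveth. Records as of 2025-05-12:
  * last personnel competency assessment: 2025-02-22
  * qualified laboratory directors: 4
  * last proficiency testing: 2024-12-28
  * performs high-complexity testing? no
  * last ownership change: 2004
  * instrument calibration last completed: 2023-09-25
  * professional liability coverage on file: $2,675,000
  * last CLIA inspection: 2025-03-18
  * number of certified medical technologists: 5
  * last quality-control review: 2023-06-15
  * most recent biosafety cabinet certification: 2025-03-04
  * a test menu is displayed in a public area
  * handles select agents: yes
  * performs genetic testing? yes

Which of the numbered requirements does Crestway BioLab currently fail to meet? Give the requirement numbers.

2, 4, 7

1. condition 'handles select agents' holds; CLIA inspection 55 days ago vs limit 60 → met
2. professional liability coverage $2,675,000 < $2,725,000 → not met
3. certified medical technologists 5 ≥ 4 → met
4. instrument calibration 595 days ago vs limit 540 → not met
5. biosafety cabinet certification 69 days ago vs limit 90 → met
6. personnel competency assessment 79 days ago vs limit 90 → met
7. condition 'performs genetic testing' holds; proficiency testing 135 days ago vs limit 120 → not met
8. qualified laboratory directors 4 ≥ 2 → met
9. condition 'performs high-complexity testing' does not hold → requirement n/a → met
10. quality-control review 697 days ago vs limit 730 → met
11. test menu present → met
Not met: 2, 4, 7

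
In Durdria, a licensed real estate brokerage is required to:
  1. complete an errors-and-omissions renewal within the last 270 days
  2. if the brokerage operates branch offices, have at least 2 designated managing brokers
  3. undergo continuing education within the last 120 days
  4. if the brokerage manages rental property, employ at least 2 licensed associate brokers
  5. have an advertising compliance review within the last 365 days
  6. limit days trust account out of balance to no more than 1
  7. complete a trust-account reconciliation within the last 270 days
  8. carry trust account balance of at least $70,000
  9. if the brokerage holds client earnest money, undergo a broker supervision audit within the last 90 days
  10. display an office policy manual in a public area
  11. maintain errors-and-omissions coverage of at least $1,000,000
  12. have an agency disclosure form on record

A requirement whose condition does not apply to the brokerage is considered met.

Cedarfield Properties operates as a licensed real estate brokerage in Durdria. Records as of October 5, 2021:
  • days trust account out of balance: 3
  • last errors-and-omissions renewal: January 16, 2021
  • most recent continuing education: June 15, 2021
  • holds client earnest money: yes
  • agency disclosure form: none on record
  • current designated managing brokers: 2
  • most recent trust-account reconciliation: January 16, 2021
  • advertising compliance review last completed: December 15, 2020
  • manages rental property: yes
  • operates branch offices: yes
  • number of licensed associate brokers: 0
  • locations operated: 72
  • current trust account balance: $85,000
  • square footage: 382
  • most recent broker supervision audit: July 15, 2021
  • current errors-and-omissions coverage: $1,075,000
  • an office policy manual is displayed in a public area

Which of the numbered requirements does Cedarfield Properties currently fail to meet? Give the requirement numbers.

1. errors-and-omissions renewal 262 days ago vs limit 270 → met
2. condition 'operates branch offices' holds; designated managing brokers 2 ≥ 2 → met
3. continuing education 112 days ago vs limit 120 → met
4. condition 'manages rental property' holds; licensed associate brokers 0 < 2 → not met
5. advertising compliance review 294 days ago vs limit 365 → met
6. days trust account out of balance 3 > 1 → not met
7. trust-account reconciliation 262 days ago vs limit 270 → met
8. trust account balance $85,000 ≥ $70,000 → met
9. condition 'holds client earnest money' holds; broker supervision audit 82 days ago vs limit 90 → met
10. office policy manual present → met
11. errors-and-omissions coverage $1,075,000 ≥ $1,000,000 → met
12. agency disclosure form absent → not met
Not met: 4, 6, 12

4, 6, 12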